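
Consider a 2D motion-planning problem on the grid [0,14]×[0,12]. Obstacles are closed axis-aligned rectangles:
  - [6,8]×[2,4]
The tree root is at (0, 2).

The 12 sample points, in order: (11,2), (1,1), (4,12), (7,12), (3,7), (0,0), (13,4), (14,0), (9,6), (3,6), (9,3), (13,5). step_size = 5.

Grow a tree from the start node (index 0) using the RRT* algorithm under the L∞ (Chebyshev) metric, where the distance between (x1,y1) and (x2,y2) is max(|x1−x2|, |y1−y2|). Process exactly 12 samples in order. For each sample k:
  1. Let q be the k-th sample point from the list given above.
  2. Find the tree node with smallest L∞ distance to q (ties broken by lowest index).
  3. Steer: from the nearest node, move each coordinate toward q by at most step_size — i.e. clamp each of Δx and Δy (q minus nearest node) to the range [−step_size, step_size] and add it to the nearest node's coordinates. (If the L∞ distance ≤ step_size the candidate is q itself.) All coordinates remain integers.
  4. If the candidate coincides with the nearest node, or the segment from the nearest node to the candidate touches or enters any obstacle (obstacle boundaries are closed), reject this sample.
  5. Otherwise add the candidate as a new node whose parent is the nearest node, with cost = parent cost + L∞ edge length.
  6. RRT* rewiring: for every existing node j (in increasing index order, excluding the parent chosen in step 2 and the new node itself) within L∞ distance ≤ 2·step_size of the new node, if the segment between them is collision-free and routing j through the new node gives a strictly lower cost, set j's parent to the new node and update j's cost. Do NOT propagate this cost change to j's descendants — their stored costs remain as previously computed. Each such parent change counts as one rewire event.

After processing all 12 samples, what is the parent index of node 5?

Parent of node 5: 3

1. q=(11,2) nearest=0 d=11 new=(5,2) → add node 1 parent=0 cost=5
2. q=(1,1) nearest=0 d=1 new=(1,1) → add node 2 parent=0 cost=1
3. q=(4,12) nearest=0 d=10 new=(4,7) → add node 3 parent=0 cost=5
4. q=(7,12) nearest=3 d=5 new=(7,12) → add node 4 parent=3 cost=10
5. q=(3,7) nearest=3 d=1 new=(3,7) → add node 5 parent=3 cost=6
6. q=(0,0) nearest=2 d=1 new=(0,0) → add node 6 parent=2 cost=2
7. q=(13,4) nearest=1 d=8 new=(10,4) → blocked by [6,8]×[2,4], reject
8. q=(14,0) nearest=1 d=9 new=(10,0) → add node 7 parent=1 cost=10
9. q=(9,6) nearest=1 d=4 new=(9,6) → blocked by [6,8]×[2,4], reject
10. q=(3,6) nearest=3 d=1 new=(3,6) → add node 8 parent=3 cost=6
11. q=(9,3) nearest=7 d=3 new=(9,3) → add node 9 parent=7 cost=13
12. q=(13,5) nearest=9 d=4 new=(13,5) → add node 10 parent=9 cost=17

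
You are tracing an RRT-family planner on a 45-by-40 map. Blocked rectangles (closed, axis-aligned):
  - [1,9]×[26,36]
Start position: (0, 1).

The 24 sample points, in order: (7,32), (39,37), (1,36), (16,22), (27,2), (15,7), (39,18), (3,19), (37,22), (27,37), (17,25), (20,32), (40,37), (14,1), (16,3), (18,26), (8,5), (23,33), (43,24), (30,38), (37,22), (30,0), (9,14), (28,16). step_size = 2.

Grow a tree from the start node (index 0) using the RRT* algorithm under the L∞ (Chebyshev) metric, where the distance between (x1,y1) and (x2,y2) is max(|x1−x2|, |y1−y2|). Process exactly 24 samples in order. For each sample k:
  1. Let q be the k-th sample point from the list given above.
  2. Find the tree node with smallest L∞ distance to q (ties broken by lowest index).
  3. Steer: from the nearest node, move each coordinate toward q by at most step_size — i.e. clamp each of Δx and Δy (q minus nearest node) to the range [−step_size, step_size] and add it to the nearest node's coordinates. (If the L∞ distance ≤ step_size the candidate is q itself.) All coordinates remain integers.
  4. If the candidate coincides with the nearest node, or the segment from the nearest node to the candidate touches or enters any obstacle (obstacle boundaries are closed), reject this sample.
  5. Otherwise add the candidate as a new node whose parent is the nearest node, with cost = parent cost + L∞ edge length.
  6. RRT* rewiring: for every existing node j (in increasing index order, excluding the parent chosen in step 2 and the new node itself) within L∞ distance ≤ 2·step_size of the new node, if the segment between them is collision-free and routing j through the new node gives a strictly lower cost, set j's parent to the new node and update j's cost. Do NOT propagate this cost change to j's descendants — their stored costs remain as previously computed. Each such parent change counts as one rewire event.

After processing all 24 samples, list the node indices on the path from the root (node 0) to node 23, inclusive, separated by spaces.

1. q=(7,32) nearest=0 d=31 new=(2,3) → add node 1 parent=0 cost=2
2. q=(39,37) nearest=1 d=37 new=(4,5) → add node 2 parent=1 cost=4
3. q=(1,36) nearest=2 d=31 new=(2,7) → add node 3 parent=2 cost=6
4. q=(16,22) nearest=3 d=15 new=(4,9) → add node 4 parent=3 cost=8
5. q=(27,2) nearest=2 d=23 new=(6,3) → add node 5 parent=2 cost=6
6. q=(15,7) nearest=5 d=9 new=(8,5) → add node 6 parent=5 cost=8
7. q=(39,18) nearest=6 d=31 new=(10,7) → add node 7 parent=6 cost=10
8. q=(3,19) nearest=4 d=10 new=(3,11) → add node 8 parent=4 cost=10
9. q=(37,22) nearest=7 d=27 new=(12,9) → add node 9 parent=7 cost=12
10. q=(27,37) nearest=8 d=26 new=(5,13) → add node 10 parent=8 cost=12
11. q=(17,25) nearest=10 d=12 new=(7,15) → add node 11 parent=10 cost=14
12. q=(20,32) nearest=11 d=17 new=(9,17) → add node 12 parent=11 cost=16
13. q=(40,37) nearest=9 d=28 new=(14,11) → add node 13 parent=9 cost=14
14. q=(14,1) nearest=6 d=6 new=(10,3) → add node 14 parent=6 cost=10
15. q=(16,3) nearest=7 d=6 new=(12,5) → add node 15 parent=7 cost=12
16. q=(18,26) nearest=12 d=9 new=(11,19) → add node 16 parent=12 cost=18
17. q=(8,5) nearest=6 d=0 → coincident, reject
18. q=(23,33) nearest=16 d=14 new=(13,21) → add node 17 parent=16 cost=20
19. q=(43,24) nearest=13 d=29 new=(16,13) → add node 18 parent=13 cost=16
20. q=(30,38) nearest=17 d=17 new=(15,23) → add node 19 parent=17 cost=22
21. q=(37,22) nearest=18 d=21 new=(18,15) → add node 20 parent=18 cost=18
22. q=(30,0) nearest=18 d=14 new=(18,11) → add node 21 parent=18 cost=18
23. q=(9,14) nearest=11 d=2 new=(9,14) → add node 22 parent=11 cost=16
24. q=(28,16) nearest=20 d=10 new=(20,16) → add node 23 parent=20 cost=20

Path: 0 1 2 5 6 7 9 13 18 20 23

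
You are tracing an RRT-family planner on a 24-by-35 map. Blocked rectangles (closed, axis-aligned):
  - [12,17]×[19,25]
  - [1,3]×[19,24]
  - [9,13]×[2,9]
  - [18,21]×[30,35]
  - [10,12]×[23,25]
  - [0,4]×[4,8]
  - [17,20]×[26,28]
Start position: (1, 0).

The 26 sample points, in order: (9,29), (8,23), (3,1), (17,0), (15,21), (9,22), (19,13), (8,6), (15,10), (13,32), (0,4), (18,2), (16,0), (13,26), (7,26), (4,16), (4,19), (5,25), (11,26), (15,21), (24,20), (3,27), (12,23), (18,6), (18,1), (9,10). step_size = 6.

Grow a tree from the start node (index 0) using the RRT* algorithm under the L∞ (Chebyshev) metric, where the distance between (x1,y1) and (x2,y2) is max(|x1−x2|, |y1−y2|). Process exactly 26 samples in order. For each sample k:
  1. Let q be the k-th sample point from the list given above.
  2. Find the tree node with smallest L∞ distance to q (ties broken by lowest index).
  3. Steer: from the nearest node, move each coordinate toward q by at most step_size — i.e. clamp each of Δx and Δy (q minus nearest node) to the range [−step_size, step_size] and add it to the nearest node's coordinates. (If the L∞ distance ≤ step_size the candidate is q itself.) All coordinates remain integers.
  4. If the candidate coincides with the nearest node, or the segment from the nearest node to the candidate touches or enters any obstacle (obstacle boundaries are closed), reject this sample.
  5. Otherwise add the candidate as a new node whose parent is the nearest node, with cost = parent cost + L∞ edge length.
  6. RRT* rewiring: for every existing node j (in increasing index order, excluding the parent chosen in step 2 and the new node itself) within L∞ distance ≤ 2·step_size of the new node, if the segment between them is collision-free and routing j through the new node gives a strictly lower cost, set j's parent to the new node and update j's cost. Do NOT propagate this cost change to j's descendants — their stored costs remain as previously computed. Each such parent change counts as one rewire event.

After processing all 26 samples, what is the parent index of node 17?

Parent of node 17: 9

1. q=(9,29) nearest=0 d=29 new=(7,6) → add node 1 parent=0 cost=6
2. q=(8,23) nearest=1 d=17 new=(8,12) → add node 2 parent=1 cost=12
3. q=(3,1) nearest=0 d=2 new=(3,1) → add node 3 parent=0 cost=2
4. q=(17,0) nearest=1 d=10 new=(13,0) → blocked by [9,13]×[2,9], reject
5. q=(15,21) nearest=2 d=9 new=(14,18) → add node 4 parent=2 cost=18
6. q=(9,22) nearest=4 d=5 new=(9,22) → blocked by [12,17]×[19,25], reject
7. q=(19,13) nearest=4 d=5 new=(19,13) → add node 5 parent=4 cost=23
8. q=(8,6) nearest=1 d=1 new=(8,6) → add node 6 parent=1 cost=7
9. q=(15,10) nearest=5 d=4 new=(15,10) → add node 7 parent=5 cost=27
10. q=(13,32) nearest=4 d=14 new=(13,24) → blocked by [12,17]×[19,25], reject
11. q=(0,4) nearest=3 d=3 new=(0,4) → blocked by [0,4]×[4,8], reject
12. q=(18,2) nearest=7 d=8 new=(18,4) → add node 8 parent=7 cost=33
13. q=(16,0) nearest=8 d=4 new=(16,0) → add node 9 parent=8 cost=37
14. q=(13,26) nearest=4 d=8 new=(13,24) → blocked by [12,17]×[19,25], reject
15. q=(7,26) nearest=4 d=8 new=(8,24) → blocked by [12,17]×[19,25], reject
16. q=(4,16) nearest=2 d=4 new=(4,16) → add node 10 parent=2 cost=16
17. q=(4,19) nearest=10 d=3 new=(4,19) → add node 11 parent=10 cost=19
18. q=(5,25) nearest=11 d=6 new=(5,25) → add node 12 parent=11 cost=25
19. q=(11,26) nearest=12 d=6 new=(11,26) → add node 13 parent=12 cost=31
20. q=(15,21) nearest=4 d=3 new=(15,21) → blocked by [12,17]×[19,25], reject
21. q=(24,20) nearest=5 d=7 new=(24,19) → add node 14 parent=5 cost=29
22. q=(3,27) nearest=12 d=2 new=(3,27) → add node 15 parent=12 cost=27
23. q=(12,23) nearest=13 d=3 new=(12,23) → blocked by [12,17]×[19,25], reject
24. q=(18,6) nearest=8 d=2 new=(18,6) → add node 16 parent=8 cost=35
25. q=(18,1) nearest=9 d=2 new=(18,1) → add node 17 parent=9 cost=39
26. q=(9,10) nearest=2 d=2 new=(9,10) → add node 18 parent=2 cost=14; rewire 7→18 (20<27)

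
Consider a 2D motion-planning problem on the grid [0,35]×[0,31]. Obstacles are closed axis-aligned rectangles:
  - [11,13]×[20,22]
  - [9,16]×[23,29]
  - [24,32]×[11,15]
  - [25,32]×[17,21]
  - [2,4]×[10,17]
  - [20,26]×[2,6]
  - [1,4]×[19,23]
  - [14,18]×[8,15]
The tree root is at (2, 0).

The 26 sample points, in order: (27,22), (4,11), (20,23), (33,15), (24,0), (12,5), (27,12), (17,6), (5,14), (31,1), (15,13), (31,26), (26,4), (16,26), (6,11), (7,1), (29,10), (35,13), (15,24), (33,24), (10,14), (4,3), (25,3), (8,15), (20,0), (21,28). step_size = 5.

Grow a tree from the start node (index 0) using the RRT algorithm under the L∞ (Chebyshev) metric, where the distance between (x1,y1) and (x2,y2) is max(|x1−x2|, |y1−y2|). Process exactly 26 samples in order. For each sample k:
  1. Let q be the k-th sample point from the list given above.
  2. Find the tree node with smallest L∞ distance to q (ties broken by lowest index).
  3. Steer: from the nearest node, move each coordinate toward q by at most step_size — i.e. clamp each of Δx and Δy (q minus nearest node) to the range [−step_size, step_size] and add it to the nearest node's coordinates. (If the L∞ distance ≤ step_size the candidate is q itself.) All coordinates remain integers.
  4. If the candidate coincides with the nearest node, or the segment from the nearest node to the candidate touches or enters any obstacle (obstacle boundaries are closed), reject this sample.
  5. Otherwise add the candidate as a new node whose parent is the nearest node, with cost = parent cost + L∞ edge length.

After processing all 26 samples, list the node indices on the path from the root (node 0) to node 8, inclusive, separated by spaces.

Path: 0 1 2 4 8

1. q=(27,22) nearest=0 d=25 new=(7,5) → add node 1 parent=0 cost=5
2. q=(4,11) nearest=1 d=6 new=(4,10) → blocked by [2,4]×[10,17], reject
3. q=(20,23) nearest=1 d=18 new=(12,10) → add node 2 parent=1 cost=10
4. q=(33,15) nearest=2 d=21 new=(17,15) → blocked by [14,18]×[8,15], reject
5. q=(24,0) nearest=2 d=12 new=(17,5) → blocked by [14,18]×[8,15], reject
6. q=(12,5) nearest=1 d=5 new=(12,5) → add node 3 parent=1 cost=10
7. q=(27,12) nearest=2 d=15 new=(17,12) → blocked by [14,18]×[8,15], reject
8. q=(17,6) nearest=2 d=5 new=(17,6) → blocked by [14,18]×[8,15], reject
9. q=(5,14) nearest=2 d=7 new=(7,14) → add node 4 parent=2 cost=15
10. q=(31,1) nearest=2 d=19 new=(17,5) → blocked by [14,18]×[8,15], reject
11. q=(15,13) nearest=2 d=3 new=(15,13) → blocked by [14,18]×[8,15], reject
12. q=(31,26) nearest=2 d=19 new=(17,15) → blocked by [14,18]×[8,15], reject
13. q=(26,4) nearest=2 d=14 new=(17,5) → blocked by [14,18]×[8,15], reject
14. q=(16,26) nearest=4 d=12 new=(12,19) → add node 5 parent=4 cost=20
15. q=(6,11) nearest=4 d=3 new=(6,11) → add node 6 parent=4 cost=18
16. q=(7,1) nearest=1 d=4 new=(7,1) → add node 7 parent=1 cost=9
17. q=(29,10) nearest=2 d=17 new=(17,10) → blocked by [14,18]×[8,15], reject
18. q=(35,13) nearest=2 d=23 new=(17,13) → blocked by [14,18]×[8,15], reject
19. q=(15,24) nearest=5 d=5 new=(15,24) → blocked by [11,13]×[20,22], reject
20. q=(33,24) nearest=2 d=21 new=(17,15) → blocked by [14,18]×[8,15], reject
21. q=(10,14) nearest=4 d=3 new=(10,14) → add node 8 parent=4 cost=18
22. q=(4,3) nearest=0 d=3 new=(4,3) → add node 9 parent=0 cost=3
23. q=(25,3) nearest=2 d=13 new=(17,5) → blocked by [14,18]×[8,15], reject
24. q=(8,15) nearest=4 d=1 new=(8,15) → add node 10 parent=4 cost=16
25. q=(20,0) nearest=3 d=8 new=(17,0) → add node 11 parent=3 cost=15
26. q=(21,28) nearest=5 d=9 new=(17,24) → blocked by [11,13]×[20,22], reject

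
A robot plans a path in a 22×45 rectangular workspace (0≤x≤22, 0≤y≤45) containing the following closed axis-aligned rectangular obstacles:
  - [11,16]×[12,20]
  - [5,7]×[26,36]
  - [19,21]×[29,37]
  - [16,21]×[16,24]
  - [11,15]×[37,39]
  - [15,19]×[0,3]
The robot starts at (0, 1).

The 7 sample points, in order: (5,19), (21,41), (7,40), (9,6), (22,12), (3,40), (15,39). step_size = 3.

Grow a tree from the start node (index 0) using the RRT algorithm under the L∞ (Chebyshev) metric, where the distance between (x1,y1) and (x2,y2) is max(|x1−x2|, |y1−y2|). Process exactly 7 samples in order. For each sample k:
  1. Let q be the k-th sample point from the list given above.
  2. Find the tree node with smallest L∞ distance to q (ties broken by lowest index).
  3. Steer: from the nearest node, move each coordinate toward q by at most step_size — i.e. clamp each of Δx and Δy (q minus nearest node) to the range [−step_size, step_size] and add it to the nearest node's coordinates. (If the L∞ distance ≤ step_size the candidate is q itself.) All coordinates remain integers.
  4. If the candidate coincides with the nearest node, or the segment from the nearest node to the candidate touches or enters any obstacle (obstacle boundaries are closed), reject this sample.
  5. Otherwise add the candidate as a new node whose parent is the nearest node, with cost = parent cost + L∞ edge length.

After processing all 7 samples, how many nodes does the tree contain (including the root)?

Node count: 8

1. q=(5,19) nearest=0 d=18 new=(3,4) → add node 1 parent=0 cost=3
2. q=(21,41) nearest=1 d=37 new=(6,7) → add node 2 parent=1 cost=6
3. q=(7,40) nearest=2 d=33 new=(7,10) → add node 3 parent=2 cost=9
4. q=(9,6) nearest=2 d=3 new=(9,6) → add node 4 parent=2 cost=9
5. q=(22,12) nearest=4 d=13 new=(12,9) → add node 5 parent=4 cost=12
6. q=(3,40) nearest=3 d=30 new=(4,13) → add node 6 parent=3 cost=12
7. q=(15,39) nearest=6 d=26 new=(7,16) → add node 7 parent=6 cost=15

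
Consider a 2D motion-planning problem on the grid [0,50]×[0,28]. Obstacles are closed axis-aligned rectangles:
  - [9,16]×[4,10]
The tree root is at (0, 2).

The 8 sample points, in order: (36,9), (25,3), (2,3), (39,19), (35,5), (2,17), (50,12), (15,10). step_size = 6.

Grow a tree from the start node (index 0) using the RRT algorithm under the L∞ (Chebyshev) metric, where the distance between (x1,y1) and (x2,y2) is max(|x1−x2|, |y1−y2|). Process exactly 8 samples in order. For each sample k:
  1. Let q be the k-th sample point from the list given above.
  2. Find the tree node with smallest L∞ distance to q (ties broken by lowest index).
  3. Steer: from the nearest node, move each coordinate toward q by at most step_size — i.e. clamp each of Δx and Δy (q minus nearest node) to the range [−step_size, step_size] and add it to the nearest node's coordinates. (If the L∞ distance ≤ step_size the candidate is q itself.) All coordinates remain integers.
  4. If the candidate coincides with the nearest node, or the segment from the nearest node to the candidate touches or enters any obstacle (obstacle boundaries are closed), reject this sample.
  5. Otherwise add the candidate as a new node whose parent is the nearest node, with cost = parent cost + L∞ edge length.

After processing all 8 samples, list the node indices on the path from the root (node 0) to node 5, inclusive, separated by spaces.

Path: 0 1 3 5

1. q=(36,9) nearest=0 d=36 new=(6,8) → add node 1 parent=0 cost=6
2. q=(25,3) nearest=1 d=19 new=(12,3) → blocked by [9,16]×[4,10], reject
3. q=(2,3) nearest=0 d=2 new=(2,3) → add node 2 parent=0 cost=2
4. q=(39,19) nearest=1 d=33 new=(12,14) → add node 3 parent=1 cost=12
5. q=(35,5) nearest=3 d=23 new=(18,8) → blocked by [9,16]×[4,10], reject
6. q=(2,17) nearest=1 d=9 new=(2,14) → add node 4 parent=1 cost=12
7. q=(50,12) nearest=3 d=38 new=(18,12) → add node 5 parent=3 cost=18
8. q=(15,10) nearest=5 d=3 new=(15,10) → blocked by [9,16]×[4,10], reject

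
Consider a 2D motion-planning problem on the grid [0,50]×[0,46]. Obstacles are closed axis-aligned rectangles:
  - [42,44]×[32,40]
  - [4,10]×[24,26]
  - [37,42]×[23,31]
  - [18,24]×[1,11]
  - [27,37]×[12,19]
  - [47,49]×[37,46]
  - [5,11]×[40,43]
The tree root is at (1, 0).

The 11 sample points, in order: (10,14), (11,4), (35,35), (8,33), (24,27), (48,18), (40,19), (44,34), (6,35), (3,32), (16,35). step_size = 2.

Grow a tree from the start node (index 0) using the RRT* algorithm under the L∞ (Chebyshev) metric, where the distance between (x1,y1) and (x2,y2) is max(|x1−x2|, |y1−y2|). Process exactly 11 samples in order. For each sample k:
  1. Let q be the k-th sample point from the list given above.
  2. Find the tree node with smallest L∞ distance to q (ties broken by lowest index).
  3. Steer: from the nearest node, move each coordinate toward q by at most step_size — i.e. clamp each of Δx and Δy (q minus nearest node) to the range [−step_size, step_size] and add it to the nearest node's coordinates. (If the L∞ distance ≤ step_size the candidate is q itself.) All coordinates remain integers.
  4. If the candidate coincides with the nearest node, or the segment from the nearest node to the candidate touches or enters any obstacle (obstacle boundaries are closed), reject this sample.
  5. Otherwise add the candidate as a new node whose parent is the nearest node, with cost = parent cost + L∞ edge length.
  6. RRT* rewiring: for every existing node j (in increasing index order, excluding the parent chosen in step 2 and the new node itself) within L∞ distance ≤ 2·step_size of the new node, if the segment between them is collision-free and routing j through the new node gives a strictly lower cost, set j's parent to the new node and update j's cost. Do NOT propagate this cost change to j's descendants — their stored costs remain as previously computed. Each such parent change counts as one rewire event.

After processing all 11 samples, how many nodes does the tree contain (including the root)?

1. q=(10,14) nearest=0 d=14 new=(3,2) → add node 1 parent=0 cost=2
2. q=(11,4) nearest=1 d=8 new=(5,4) → add node 2 parent=1 cost=4
3. q=(35,35) nearest=2 d=31 new=(7,6) → add node 3 parent=2 cost=6
4. q=(8,33) nearest=3 d=27 new=(8,8) → add node 4 parent=3 cost=8
5. q=(24,27) nearest=4 d=19 new=(10,10) → add node 5 parent=4 cost=10
6. q=(48,18) nearest=5 d=38 new=(12,12) → add node 6 parent=5 cost=12
7. q=(40,19) nearest=6 d=28 new=(14,14) → add node 7 parent=6 cost=14
8. q=(44,34) nearest=7 d=30 new=(16,16) → add node 8 parent=7 cost=16
9. q=(6,35) nearest=8 d=19 new=(14,18) → add node 9 parent=8 cost=18
10. q=(3,32) nearest=9 d=14 new=(12,20) → add node 10 parent=9 cost=20
11. q=(16,35) nearest=10 d=15 new=(14,22) → add node 11 parent=10 cost=22

Node count: 12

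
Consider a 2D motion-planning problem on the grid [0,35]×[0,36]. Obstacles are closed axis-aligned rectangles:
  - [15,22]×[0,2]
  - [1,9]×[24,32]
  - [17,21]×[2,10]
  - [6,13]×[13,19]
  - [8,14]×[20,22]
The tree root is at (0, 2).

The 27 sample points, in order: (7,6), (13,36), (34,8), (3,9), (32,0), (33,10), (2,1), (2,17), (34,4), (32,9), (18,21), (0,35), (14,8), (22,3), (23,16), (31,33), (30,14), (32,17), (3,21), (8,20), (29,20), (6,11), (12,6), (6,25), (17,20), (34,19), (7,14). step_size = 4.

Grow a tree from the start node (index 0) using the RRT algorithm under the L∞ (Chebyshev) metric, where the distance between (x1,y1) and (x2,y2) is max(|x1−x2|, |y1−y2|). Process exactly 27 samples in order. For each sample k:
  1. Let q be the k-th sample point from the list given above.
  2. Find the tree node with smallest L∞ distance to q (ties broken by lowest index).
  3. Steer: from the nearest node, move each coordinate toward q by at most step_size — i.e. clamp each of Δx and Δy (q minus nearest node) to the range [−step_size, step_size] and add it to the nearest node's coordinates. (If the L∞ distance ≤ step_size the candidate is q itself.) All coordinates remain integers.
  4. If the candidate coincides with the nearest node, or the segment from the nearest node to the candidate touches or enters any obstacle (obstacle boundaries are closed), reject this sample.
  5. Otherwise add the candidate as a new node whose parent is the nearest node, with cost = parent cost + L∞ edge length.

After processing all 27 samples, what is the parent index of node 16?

1. q=(7,6) nearest=0 d=7 new=(4,6) → add node 1 parent=0 cost=4
2. q=(13,36) nearest=1 d=30 new=(8,10) → add node 2 parent=1 cost=8
3. q=(34,8) nearest=2 d=26 new=(12,8) → add node 3 parent=2 cost=12
4. q=(3,9) nearest=1 d=3 new=(3,9) → add node 4 parent=1 cost=7
5. q=(32,0) nearest=3 d=20 new=(16,4) → add node 5 parent=3 cost=16
6. q=(33,10) nearest=5 d=17 new=(20,8) → blocked by [17,21]×[2,10], reject
7. q=(2,1) nearest=0 d=2 new=(2,1) → add node 6 parent=0 cost=2
8. q=(2,17) nearest=2 d=7 new=(4,14) → add node 7 parent=2 cost=12
9. q=(34,4) nearest=5 d=18 new=(20,4) → blocked by [17,21]×[2,10], reject
10. q=(32,9) nearest=5 d=16 new=(20,8) → blocked by [17,21]×[2,10], reject
11. q=(18,21) nearest=2 d=11 new=(12,14) → blocked by [6,13]×[13,19], reject
12. q=(0,35) nearest=7 d=21 new=(0,18) → add node 8 parent=7 cost=16
13. q=(14,8) nearest=3 d=2 new=(14,8) → add node 9 parent=3 cost=14
14. q=(22,3) nearest=5 d=6 new=(20,3) → blocked by [17,21]×[2,10], reject
15. q=(23,16) nearest=9 d=9 new=(18,12) → add node 10 parent=9 cost=18
16. q=(31,33) nearest=10 d=21 new=(22,16) → add node 11 parent=10 cost=22
17. q=(30,14) nearest=11 d=8 new=(26,14) → add node 12 parent=11 cost=26
18. q=(32,17) nearest=12 d=6 new=(30,17) → add node 13 parent=12 cost=30
19. q=(3,21) nearest=8 d=3 new=(3,21) → add node 14 parent=8 cost=19
20. q=(8,20) nearest=14 d=5 new=(7,20) → add node 15 parent=14 cost=23
21. q=(29,20) nearest=13 d=3 new=(29,20) → add node 16 parent=13 cost=33
22. q=(6,11) nearest=2 d=2 new=(6,11) → add node 17 parent=2 cost=10
23. q=(12,6) nearest=3 d=2 new=(12,6) → add node 18 parent=3 cost=14
24. q=(6,25) nearest=14 d=4 new=(6,25) → blocked by [1,9]×[24,32], reject
25. q=(17,20) nearest=11 d=5 new=(18,20) → add node 19 parent=11 cost=26
26. q=(34,19) nearest=13 d=4 new=(34,19) → add node 20 parent=13 cost=34
27. q=(7,14) nearest=7 d=3 new=(7,14) → blocked by [6,13]×[13,19], reject

Parent of node 16: 13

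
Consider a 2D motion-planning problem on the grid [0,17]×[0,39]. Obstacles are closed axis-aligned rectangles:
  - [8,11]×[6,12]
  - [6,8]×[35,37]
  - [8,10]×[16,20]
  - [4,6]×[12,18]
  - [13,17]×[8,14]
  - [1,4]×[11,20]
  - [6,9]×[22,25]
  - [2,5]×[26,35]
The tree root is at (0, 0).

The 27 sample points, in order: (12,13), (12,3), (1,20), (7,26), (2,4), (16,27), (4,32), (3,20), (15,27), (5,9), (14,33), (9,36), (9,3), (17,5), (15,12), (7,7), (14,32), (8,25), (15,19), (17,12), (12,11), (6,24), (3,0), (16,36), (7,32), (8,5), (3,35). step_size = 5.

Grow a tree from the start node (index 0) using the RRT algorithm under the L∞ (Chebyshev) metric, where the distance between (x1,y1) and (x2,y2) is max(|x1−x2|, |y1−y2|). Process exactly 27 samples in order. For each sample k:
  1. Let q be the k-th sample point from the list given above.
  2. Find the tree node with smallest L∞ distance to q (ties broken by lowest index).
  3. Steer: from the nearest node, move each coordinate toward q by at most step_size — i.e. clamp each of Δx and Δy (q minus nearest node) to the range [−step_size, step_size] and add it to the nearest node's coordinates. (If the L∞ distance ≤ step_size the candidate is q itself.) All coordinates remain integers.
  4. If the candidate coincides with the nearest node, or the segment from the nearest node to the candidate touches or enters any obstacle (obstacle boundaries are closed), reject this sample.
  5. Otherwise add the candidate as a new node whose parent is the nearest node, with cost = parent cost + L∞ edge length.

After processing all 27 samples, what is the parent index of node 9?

1. q=(12,13) nearest=0 d=13 new=(5,5) → add node 1 parent=0 cost=5
2. q=(12,3) nearest=1 d=7 new=(10,3) → add node 2 parent=1 cost=10
3. q=(1,20) nearest=1 d=15 new=(1,10) → add node 3 parent=1 cost=10
4. q=(7,26) nearest=3 d=16 new=(6,15) → blocked by [4,6]×[12,18], reject
5. q=(2,4) nearest=1 d=3 new=(2,4) → add node 4 parent=1 cost=8
6. q=(16,27) nearest=3 d=17 new=(6,15) → blocked by [4,6]×[12,18], reject
7. q=(4,32) nearest=3 d=22 new=(4,15) → blocked by [4,6]×[12,18], reject
8. q=(3,20) nearest=3 d=10 new=(3,15) → blocked by [1,4]×[11,20], reject
9. q=(15,27) nearest=3 d=17 new=(6,15) → blocked by [4,6]×[12,18], reject
10. q=(5,9) nearest=1 d=4 new=(5,9) → add node 5 parent=1 cost=9
11. q=(14,33) nearest=3 d=23 new=(6,15) → blocked by [4,6]×[12,18], reject
12. q=(9,36) nearest=3 d=26 new=(6,15) → blocked by [4,6]×[12,18], reject
13. q=(9,3) nearest=2 d=1 new=(9,3) → add node 6 parent=2 cost=11
14. q=(17,5) nearest=2 d=7 new=(15,5) → add node 7 parent=2 cost=15
15. q=(15,12) nearest=7 d=7 new=(15,10) → blocked by [13,17]×[8,14], reject
16. q=(7,7) nearest=1 d=2 new=(7,7) → add node 8 parent=1 cost=7
17. q=(14,32) nearest=3 d=22 new=(6,15) → blocked by [4,6]×[12,18], reject
18. q=(8,25) nearest=3 d=15 new=(6,15) → blocked by [4,6]×[12,18], reject
19. q=(15,19) nearest=5 d=10 new=(10,14) → blocked by [8,11]×[6,12], reject
20. q=(17,12) nearest=7 d=7 new=(17,10) → blocked by [13,17]×[8,14], reject
21. q=(12,11) nearest=8 d=5 new=(12,11) → blocked by [8,11]×[6,12], reject
22. q=(6,24) nearest=3 d=14 new=(6,15) → blocked by [4,6]×[12,18], reject
23. q=(3,0) nearest=0 d=3 new=(3,0) → add node 9 parent=0 cost=3
24. q=(16,36) nearest=3 d=26 new=(6,15) → blocked by [4,6]×[12,18], reject
25. q=(7,32) nearest=3 d=22 new=(6,15) → blocked by [4,6]×[12,18], reject
26. q=(8,5) nearest=2 d=2 new=(8,5) → add node 10 parent=2 cost=12
27. q=(3,35) nearest=3 d=25 new=(3,15) → blocked by [1,4]×[11,20], reject

Parent of node 9: 0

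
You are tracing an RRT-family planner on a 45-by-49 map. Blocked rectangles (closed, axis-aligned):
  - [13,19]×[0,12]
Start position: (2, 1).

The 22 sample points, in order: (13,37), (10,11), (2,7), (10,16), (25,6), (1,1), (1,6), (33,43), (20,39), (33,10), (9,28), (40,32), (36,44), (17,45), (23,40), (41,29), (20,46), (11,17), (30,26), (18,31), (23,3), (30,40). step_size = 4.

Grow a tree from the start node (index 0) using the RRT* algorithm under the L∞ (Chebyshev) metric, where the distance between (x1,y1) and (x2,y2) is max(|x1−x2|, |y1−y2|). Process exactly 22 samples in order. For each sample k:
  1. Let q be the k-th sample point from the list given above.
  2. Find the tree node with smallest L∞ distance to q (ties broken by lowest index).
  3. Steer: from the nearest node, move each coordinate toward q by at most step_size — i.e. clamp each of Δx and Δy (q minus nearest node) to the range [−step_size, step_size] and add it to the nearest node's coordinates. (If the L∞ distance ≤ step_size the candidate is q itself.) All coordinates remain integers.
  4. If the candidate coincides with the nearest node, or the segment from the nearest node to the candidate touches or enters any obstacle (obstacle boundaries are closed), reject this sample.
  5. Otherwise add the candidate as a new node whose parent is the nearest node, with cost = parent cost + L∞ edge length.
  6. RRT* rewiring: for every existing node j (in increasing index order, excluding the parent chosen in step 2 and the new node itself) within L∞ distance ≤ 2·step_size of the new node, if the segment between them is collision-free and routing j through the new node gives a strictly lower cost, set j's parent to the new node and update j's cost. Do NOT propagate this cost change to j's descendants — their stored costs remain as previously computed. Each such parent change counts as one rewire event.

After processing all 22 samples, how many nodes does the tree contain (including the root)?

Node count: 21

1. q=(13,37) nearest=0 d=36 new=(6,5) → add node 1 parent=0 cost=4
2. q=(10,11) nearest=1 d=6 new=(10,9) → add node 2 parent=1 cost=8
3. q=(2,7) nearest=1 d=4 new=(2,7) → add node 3 parent=1 cost=8
4. q=(10,16) nearest=2 d=7 new=(10,13) → add node 4 parent=2 cost=12
5. q=(25,6) nearest=2 d=15 new=(14,6) → blocked by [13,19]×[0,12], reject
6. q=(1,1) nearest=0 d=1 new=(1,1) → add node 5 parent=0 cost=1; rewire 3→5 (7<8)
7. q=(1,6) nearest=3 d=1 new=(1,6) → add node 6 parent=3 cost=8
8. q=(33,43) nearest=4 d=30 new=(14,17) → add node 7 parent=4 cost=16
9. q=(20,39) nearest=7 d=22 new=(18,21) → add node 8 parent=7 cost=20
10. q=(33,10) nearest=8 d=15 new=(22,17) → add node 9 parent=8 cost=24
11. q=(9,28) nearest=8 d=9 new=(14,25) → add node 10 parent=8 cost=24
12. q=(40,32) nearest=9 d=18 new=(26,21) → add node 11 parent=9 cost=28
13. q=(36,44) nearest=10 d=22 new=(18,29) → add node 12 parent=10 cost=28
14. q=(17,45) nearest=12 d=16 new=(17,33) → add node 13 parent=12 cost=32
15. q=(23,40) nearest=13 d=7 new=(21,37) → add node 14 parent=13 cost=36
16. q=(41,29) nearest=11 d=15 new=(30,25) → add node 15 parent=11 cost=32
17. q=(20,46) nearest=14 d=9 new=(20,41) → add node 16 parent=14 cost=40
18. q=(11,17) nearest=7 d=3 new=(11,17) → add node 17 parent=7 cost=19
19. q=(30,26) nearest=15 d=1 new=(30,26) → add node 18 parent=15 cost=33
20. q=(18,31) nearest=12 d=2 new=(18,31) → add node 19 parent=12 cost=30
21. q=(23,3) nearest=2 d=13 new=(14,5) → blocked by [13,19]×[0,12], reject
22. q=(30,40) nearest=14 d=9 new=(25,40) → add node 20 parent=14 cost=40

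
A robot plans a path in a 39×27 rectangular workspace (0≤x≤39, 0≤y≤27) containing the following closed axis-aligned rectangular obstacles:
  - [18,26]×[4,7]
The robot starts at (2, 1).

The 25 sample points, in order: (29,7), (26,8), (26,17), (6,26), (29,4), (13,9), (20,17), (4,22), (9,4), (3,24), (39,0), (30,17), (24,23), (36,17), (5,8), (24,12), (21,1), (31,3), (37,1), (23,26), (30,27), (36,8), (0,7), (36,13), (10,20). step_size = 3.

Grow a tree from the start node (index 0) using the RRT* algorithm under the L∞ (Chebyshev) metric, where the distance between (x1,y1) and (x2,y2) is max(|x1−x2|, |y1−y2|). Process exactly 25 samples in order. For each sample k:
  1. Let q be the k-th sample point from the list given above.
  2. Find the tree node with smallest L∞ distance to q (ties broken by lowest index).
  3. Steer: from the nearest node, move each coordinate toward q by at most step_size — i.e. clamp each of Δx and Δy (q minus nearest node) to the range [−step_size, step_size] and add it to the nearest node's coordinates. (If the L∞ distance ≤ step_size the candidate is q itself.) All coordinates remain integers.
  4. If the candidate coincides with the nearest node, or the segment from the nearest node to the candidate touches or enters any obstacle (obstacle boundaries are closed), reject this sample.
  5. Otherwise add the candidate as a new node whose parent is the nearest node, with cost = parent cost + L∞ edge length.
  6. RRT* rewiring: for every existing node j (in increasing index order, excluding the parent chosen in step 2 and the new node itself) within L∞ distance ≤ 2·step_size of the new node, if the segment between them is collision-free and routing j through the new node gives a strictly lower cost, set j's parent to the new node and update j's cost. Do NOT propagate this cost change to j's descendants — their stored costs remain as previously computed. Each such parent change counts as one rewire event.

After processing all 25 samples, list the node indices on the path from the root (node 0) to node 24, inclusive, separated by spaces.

1. q=(29,7) nearest=0 d=27 new=(5,4) → add node 1 parent=0 cost=3
2. q=(26,8) nearest=1 d=21 new=(8,7) → add node 2 parent=1 cost=6
3. q=(26,17) nearest=2 d=18 new=(11,10) → add node 3 parent=2 cost=9
4. q=(6,26) nearest=3 d=16 new=(8,13) → add node 4 parent=3 cost=12
5. q=(29,4) nearest=3 d=18 new=(14,7) → add node 5 parent=3 cost=12
6. q=(13,9) nearest=3 d=2 new=(13,9) → add node 6 parent=3 cost=11
7. q=(20,17) nearest=6 d=8 new=(16,12) → add node 7 parent=6 cost=14
8. q=(4,22) nearest=4 d=9 new=(5,16) → add node 8 parent=4 cost=15
9. q=(9,4) nearest=2 d=3 new=(9,4) → add node 9 parent=2 cost=9
10. q=(3,24) nearest=8 d=8 new=(3,19) → add node 10 parent=8 cost=18
11. q=(39,0) nearest=7 d=23 new=(19,9) → add node 11 parent=7 cost=17
12. q=(30,17) nearest=11 d=11 new=(22,12) → add node 12 parent=11 cost=20
13. q=(24,23) nearest=7 d=11 new=(19,15) → add node 13 parent=7 cost=17
14. q=(36,17) nearest=12 d=14 new=(25,15) → add node 14 parent=12 cost=23
15. q=(5,8) nearest=2 d=3 new=(5,8) → add node 15 parent=2 cost=9
16. q=(24,12) nearest=12 d=2 new=(24,12) → add node 16 parent=12 cost=22
17. q=(21,1) nearest=5 d=7 new=(17,4) → add node 17 parent=5 cost=15
18. q=(31,3) nearest=12 d=9 new=(25,9) → add node 18 parent=12 cost=23
19. q=(37,1) nearest=18 d=12 new=(28,6) → add node 19 parent=18 cost=26
20. q=(23,26) nearest=13 d=11 new=(22,18) → add node 20 parent=13 cost=20
21. q=(30,27) nearest=20 d=9 new=(25,21) → add node 21 parent=20 cost=23
22. q=(36,8) nearest=19 d=8 new=(31,8) → add node 22 parent=19 cost=29
23. q=(0,7) nearest=1 d=5 new=(2,7) → add node 23 parent=1 cost=6
24. q=(36,13) nearest=22 d=5 new=(34,11) → add node 24 parent=22 cost=32
25. q=(10,20) nearest=8 d=5 new=(8,19) → add node 25 parent=8 cost=18

Path: 0 1 2 3 6 7 11 12 18 19 22 24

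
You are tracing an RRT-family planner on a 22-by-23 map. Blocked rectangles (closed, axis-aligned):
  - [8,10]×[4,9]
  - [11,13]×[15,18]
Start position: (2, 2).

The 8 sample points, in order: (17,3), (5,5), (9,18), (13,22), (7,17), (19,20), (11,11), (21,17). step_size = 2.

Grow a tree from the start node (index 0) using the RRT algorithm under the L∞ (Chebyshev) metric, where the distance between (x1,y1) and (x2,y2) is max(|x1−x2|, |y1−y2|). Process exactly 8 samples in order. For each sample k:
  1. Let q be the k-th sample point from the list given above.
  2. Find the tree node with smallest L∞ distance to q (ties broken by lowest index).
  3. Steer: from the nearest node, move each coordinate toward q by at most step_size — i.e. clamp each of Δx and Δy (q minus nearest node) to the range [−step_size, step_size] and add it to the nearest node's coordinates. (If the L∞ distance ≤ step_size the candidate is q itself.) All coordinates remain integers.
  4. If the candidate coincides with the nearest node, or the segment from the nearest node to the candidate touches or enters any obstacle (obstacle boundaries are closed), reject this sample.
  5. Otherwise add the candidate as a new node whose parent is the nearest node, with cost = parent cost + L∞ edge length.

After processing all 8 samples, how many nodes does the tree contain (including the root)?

1. q=(17,3) nearest=0 d=15 new=(4,3) → add node 1 parent=0 cost=2
2. q=(5,5) nearest=1 d=2 new=(5,5) → add node 2 parent=1 cost=4
3. q=(9,18) nearest=2 d=13 new=(7,7) → add node 3 parent=2 cost=6
4. q=(13,22) nearest=3 d=15 new=(9,9) → blocked by [8,10]×[4,9], reject
5. q=(7,17) nearest=3 d=10 new=(7,9) → add node 4 parent=3 cost=8
6. q=(19,20) nearest=4 d=12 new=(9,11) → add node 5 parent=4 cost=10
7. q=(11,11) nearest=5 d=2 new=(11,11) → add node 6 parent=5 cost=12
8. q=(21,17) nearest=6 d=10 new=(13,13) → add node 7 parent=6 cost=14

Node count: 8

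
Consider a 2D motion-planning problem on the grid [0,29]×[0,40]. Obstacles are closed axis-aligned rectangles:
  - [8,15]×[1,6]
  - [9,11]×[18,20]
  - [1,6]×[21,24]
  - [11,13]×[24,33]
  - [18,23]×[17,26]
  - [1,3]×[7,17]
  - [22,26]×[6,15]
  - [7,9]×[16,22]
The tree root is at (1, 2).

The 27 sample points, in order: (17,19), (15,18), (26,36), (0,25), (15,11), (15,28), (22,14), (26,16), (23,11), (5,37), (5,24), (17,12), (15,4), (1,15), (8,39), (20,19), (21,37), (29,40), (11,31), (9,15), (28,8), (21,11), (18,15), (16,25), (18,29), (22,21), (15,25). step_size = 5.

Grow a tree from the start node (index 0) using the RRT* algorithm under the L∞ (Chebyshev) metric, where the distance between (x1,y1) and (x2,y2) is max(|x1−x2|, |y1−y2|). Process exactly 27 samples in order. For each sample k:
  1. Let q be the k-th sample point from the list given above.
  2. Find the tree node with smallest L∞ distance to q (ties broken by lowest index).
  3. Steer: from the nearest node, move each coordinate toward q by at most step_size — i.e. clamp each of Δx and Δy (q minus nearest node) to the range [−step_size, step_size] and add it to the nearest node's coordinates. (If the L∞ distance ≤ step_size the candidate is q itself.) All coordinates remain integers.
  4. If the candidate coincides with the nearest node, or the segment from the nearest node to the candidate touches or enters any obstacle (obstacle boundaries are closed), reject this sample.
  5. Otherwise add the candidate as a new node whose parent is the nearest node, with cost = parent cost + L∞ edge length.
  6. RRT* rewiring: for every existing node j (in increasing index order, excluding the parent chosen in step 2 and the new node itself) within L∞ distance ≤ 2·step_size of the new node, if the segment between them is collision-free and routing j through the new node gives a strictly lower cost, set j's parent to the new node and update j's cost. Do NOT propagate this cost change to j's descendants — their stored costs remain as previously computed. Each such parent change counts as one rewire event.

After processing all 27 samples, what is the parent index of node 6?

Parent of node 6: 3

1. q=(17,19) nearest=0 d=17 new=(6,7) → add node 1 parent=0 cost=5
2. q=(15,18) nearest=1 d=11 new=(11,12) → add node 2 parent=1 cost=10
3. q=(26,36) nearest=2 d=24 new=(16,17) → add node 3 parent=2 cost=15
4. q=(0,25) nearest=2 d=13 new=(6,17) → blocked by [7,9]×[16,22], reject
5. q=(15,11) nearest=2 d=4 new=(15,11) → add node 4 parent=2 cost=14
6. q=(15,28) nearest=3 d=11 new=(15,22) → add node 5 parent=3 cost=20
7. q=(22,14) nearest=3 d=6 new=(21,14) → add node 6 parent=3 cost=20
8. q=(26,16) nearest=6 d=5 new=(26,16) → blocked by [22,26]×[6,15], reject
9. q=(23,11) nearest=6 d=3 new=(23,11) → blocked by [22,26]×[6,15], reject
10. q=(5,37) nearest=5 d=15 new=(10,27) → blocked by [11,13]×[24,33], reject
11. q=(5,24) nearest=5 d=10 new=(10,24) → add node 7 parent=5 cost=25
12. q=(17,12) nearest=4 d=2 new=(17,12) → add node 8 parent=4 cost=16
13. q=(15,4) nearest=4 d=7 new=(15,6) → blocked by [8,15]×[1,6], reject
14. q=(1,15) nearest=1 d=8 new=(1,12) → blocked by [1,3]×[7,17], reject
15. q=(8,39) nearest=7 d=15 new=(8,29) → add node 9 parent=7 cost=30
16. q=(20,19) nearest=3 d=4 new=(20,19) → blocked by [18,23]×[17,26], reject
17. q=(21,37) nearest=7 d=13 new=(15,29) → blocked by [11,13]×[24,33], reject
18. q=(29,40) nearest=5 d=18 new=(20,27) → blocked by [18,23]×[17,26], reject
19. q=(11,31) nearest=9 d=3 new=(11,31) → blocked by [11,13]×[24,33], reject
20. q=(9,15) nearest=2 d=3 new=(9,15) → add node 10 parent=2 cost=13
21. q=(28,8) nearest=6 d=7 new=(26,9) → blocked by [22,26]×[6,15], reject
22. q=(21,11) nearest=6 d=3 new=(21,11) → add node 11 parent=6 cost=23
23. q=(18,15) nearest=3 d=2 new=(18,15) → add node 12 parent=3 cost=17; rewire 11→12 (21<23)
24. q=(16,25) nearest=5 d=3 new=(16,25) → add node 13 parent=5 cost=23
25. q=(18,29) nearest=13 d=4 new=(18,29) → add node 14 parent=13 cost=27
26. q=(22,21) nearest=3 d=6 new=(21,21) → blocked by [18,23]×[17,26], reject
27. q=(15,25) nearest=13 d=1 new=(15,25) → add node 15 parent=13 cost=24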